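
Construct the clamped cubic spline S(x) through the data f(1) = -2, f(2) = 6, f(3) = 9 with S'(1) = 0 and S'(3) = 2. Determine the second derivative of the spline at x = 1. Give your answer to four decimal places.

32.5000

Let M_i = S''(x_i). Step sizes h_i = 1, 1; slopes of the chords Δ_i = (y_(i+1) - y_i)/h_i = 8, 3.
  1·M_0 + 4·M_1 + 1·M_2 = 6(Δ_1 - Δ_0) = -30
Clamped end conditions give two more equations: 2h_0·M_0 + h_0·M_1 = 6(Δ_0 - S'(1)) = 48 and h_1·M_1 + 2h_1·M_2 = 6(S'(3) - Δ_1) = -6.
Solving: M_0 = 65/2, M_1 = -17, M_2 = 11/2.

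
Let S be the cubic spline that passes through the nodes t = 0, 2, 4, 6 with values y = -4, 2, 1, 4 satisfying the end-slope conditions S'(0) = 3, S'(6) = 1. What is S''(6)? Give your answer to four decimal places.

Let σ_i = S''(x_i). Step sizes h_i = 2, 2, 2; slopes of the chords Δ_i = (y_(i+1) - y_i)/h_i = 3, -1/2, 3/2.
  2·σ_0 + 8·σ_1 + 2·σ_2 = 6(Δ_1 - Δ_0) = -21
  2·σ_1 + 8·σ_2 + 2·σ_3 = 6(Δ_2 - Δ_1) = 12
Clamped end conditions give two more equations: 2h_0·σ_0 + h_0·σ_1 = 6(Δ_0 - S'(0)) = 0 and h_2·σ_2 + 2h_2·σ_3 = 6(S'(6) - Δ_2) = -3.
Solving the tridiagonal system: σ_0 = 29/15, σ_1 = -58/15, σ_2 = 91/30, σ_3 = -34/15.

-2.2667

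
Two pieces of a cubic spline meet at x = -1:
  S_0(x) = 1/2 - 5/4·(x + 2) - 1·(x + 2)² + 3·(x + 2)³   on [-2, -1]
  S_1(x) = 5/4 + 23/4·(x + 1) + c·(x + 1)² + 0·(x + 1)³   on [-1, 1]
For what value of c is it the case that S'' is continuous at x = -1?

8

S_0''(x) = -2 + 18·(x + 2), so S_0''(-1) = 16. On the right, S_1''(-1) = 2c, so c = 8.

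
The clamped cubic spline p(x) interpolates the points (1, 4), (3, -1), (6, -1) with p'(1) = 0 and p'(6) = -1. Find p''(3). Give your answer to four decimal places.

Put m_i = p'' at the i-th knot. Here h = (2, 3) and Δ = (-5/2, 0), so the interior equations h_(i-1)·m_(i-1) + 2(h_(i-1)+h_i)·m_i + h_i·m_(i+1) = 6(Δ_i − Δ_(i-1)) read
  2·m_0 + 10·m_1 + 3·m_2 = 6(Δ_1 - Δ_0) = 15
Clamped end conditions give two more equations: 2h_0·m_0 + h_0·m_1 = 6(Δ_0 - p'(1)) = -15 and h_1·m_1 + 2h_1·m_2 = 6(p'(6) - Δ_1) = -6.
Solving the tridiagonal system: m_0 = -109/20, m_1 = 17/5, m_2 = -27/10.

3.4000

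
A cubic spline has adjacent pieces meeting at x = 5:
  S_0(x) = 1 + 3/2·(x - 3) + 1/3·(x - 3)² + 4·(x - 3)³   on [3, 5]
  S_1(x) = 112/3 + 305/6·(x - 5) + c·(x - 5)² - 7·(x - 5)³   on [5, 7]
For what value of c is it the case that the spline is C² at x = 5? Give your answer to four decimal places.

24.3333

S_0''(x) = 2/3 + 24·(x - 3), so S_0''(5) = 146/3. On the right, S_1''(5) = 2c, so c = 73/3.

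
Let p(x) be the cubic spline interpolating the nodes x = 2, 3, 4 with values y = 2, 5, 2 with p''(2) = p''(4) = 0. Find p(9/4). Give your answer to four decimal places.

3.1016

Write σ_i for p''(x_i). With h_i = 1, 1 and divided differences Δ_i = 3, -3, the continuity of p' gives the tridiagonal system
  1·σ_0 + 4·σ_1 + 1·σ_2 = 6(Δ_1 - Δ_0) = -36
Natural end conditions: σ_0 = σ_2 = 0.
Forward elimination and back-substitution give σ_0 = 0, σ_1 = -9, σ_2 = 0.
On [2, 3], p(x) = 2 + 9/2·(x - 2) + 0·(x - 2)² - 3/2·(x - 2)³.
With (x - 2) = 1/4: p(9/4) = 397/128.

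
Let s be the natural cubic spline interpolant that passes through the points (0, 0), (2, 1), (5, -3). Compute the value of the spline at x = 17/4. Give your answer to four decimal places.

With M_i denoting the second derivative at x_i, h_i = 2, 3, and Δ_i = (y_(i+1) − y_i)/h_i = 1/2, -4/3:
  2·M_0 + 10·M_1 + 3·M_2 = 6(Δ_1 - Δ_0) = -11
Natural end conditions: M_0 = M_2 = 0.
Solving the tridiagonal system: M_0 = 0, M_1 = -11/10, M_2 = 0.
On [2, 5], s(x) = 1 - 7/30·(x - 2) - 11/20·(x - 2)² + 11/180·(x - 2)³.
With (x - 2) = 9/4: s(17/4) = -413/256.

-1.6133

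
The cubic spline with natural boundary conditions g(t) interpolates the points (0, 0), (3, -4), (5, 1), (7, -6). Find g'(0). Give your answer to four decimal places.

-3.0175

With M_i denoting the second derivative at x_i, h_i = 3, 2, 2, and Δ_i = (y_(i+1) − y_i)/h_i = -4/3, 5/2, -7/2:
  3·M_0 + 10·M_1 + 2·M_2 = 6(Δ_1 - Δ_0) = 23
  2·M_1 + 8·M_2 + 2·M_3 = 6(Δ_2 - Δ_1) = -36
Natural end conditions: M_0 = M_3 = 0.
Hence M_0 = 0, M_1 = 64/19, M_2 = -203/38, M_3 = 0.
On [0, 3], g'(t) = b_0 + 2c_0·t + 3d_0·t² with b_0 = Δ_0 - h_0(2M_0 + M_1)/6 = -172/57, c_0 = M_0/2 = 0, d_0 = (M_1 - M_0)/(6h_0) = 32/171. So g'(0) = -172/57.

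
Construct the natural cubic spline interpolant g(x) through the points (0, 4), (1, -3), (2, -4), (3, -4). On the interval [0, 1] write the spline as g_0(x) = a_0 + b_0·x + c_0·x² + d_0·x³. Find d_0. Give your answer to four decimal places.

1.5333

With m_i denoting the second derivative at x_i, h_i = 1, 1, 1, and Δ_i = (y_(i+1) − y_i)/h_i = -7, -1, 0:
  1·m_0 + 4·m_1 + 1·m_2 = 6(Δ_1 - Δ_0) = 36
  1·m_1 + 4·m_2 + 1·m_3 = 6(Δ_2 - Δ_1) = 6
Natural end conditions: m_0 = m_3 = 0.
Forward elimination and back-substitution give m_0 = 0, m_1 = 46/5, m_2 = -4/5, m_3 = 0.
On [0, 1], with g_0(x) = a_0 + b_0·x + c_0·x² + d_0·x³: c_0 = m_0/2 = 0, d_0 = (m_1 - m_0)/(6h_0) = 23/15, b_0 = Δ_0 - h_0(2m_0 + m_1)/6 = -128/15.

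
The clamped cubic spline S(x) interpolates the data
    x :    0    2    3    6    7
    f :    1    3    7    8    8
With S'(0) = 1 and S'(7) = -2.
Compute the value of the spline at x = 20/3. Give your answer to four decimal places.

Put M_i = S'' at the i-th knot. Here h = (2, 1, 3, 1) and Δ = (1, 4, 1/3, 0), so the interior equations h_(i-1)·M_(i-1) + 2(h_(i-1)+h_i)·M_i + h_i·M_(i+1) = 6(Δ_i − Δ_(i-1)) read
  2·M_0 + 6·M_1 + 1·M_2 = 6(Δ_1 - Δ_0) = 18
  1·M_1 + 8·M_2 + 3·M_3 = 6(Δ_2 - Δ_1) = -22
  3·M_2 + 8·M_3 + 1·M_4 = 6(Δ_3 - Δ_2) = -2
Clamped end conditions give two more equations: 2h_0·M_0 + h_0·M_1 = 6(Δ_0 - S'(0)) = 0 and h_3·M_3 + 2h_3·M_4 = 6(S'(7) - Δ_3) = -12.
Hence M_0 = -73/33, M_1 = 146/33, M_2 = -136/33, M_3 = 24/11, M_4 = -78/11.
On [6, 7], S(x) = 8 + 5/11·(x - 6) + 12/11·(x - 6)² - 17/11·(x - 6)³.
With (x - 6) = 2/3: S(20/3) = 2474/297.

8.3300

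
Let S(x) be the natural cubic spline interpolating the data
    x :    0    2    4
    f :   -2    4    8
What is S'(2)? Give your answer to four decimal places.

Let M_i = S''(x_i). Step sizes h_i = 2, 2; slopes of the chords Δ_i = (y_(i+1) - y_i)/h_i = 3, 2.
  2·M_0 + 8·M_1 + 2·M_2 = 6(Δ_1 - Δ_0) = -6
Natural end conditions: M_0 = M_2 = 0.
Forward elimination and back-substitution give M_0 = 0, M_1 = -3/4, M_2 = 0.
On [2, 4], S'(x) = b_1 + 2c_1·(x - 2) + 3d_1·(x - 2)² with b_1 = Δ_1 - h_1(2M_1 + M_2)/6 = 5/2, c_1 = M_1/2 = -3/8, d_1 = (M_2 - M_1)/(6h_1) = 1/16. So S'(2) = 5/2.

2.5000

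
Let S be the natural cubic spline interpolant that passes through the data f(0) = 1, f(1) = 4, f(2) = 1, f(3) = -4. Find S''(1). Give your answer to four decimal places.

Put M_i = S'' at the i-th knot. Here h = (1, 1, 1) and Δ = (3, -3, -5), so the interior equations h_(i-1)·M_(i-1) + 2(h_(i-1)+h_i)·M_i + h_i·M_(i+1) = 6(Δ_i − Δ_(i-1)) read
  1·M_0 + 4·M_1 + 1·M_2 = 6(Δ_1 - Δ_0) = -36
  1·M_1 + 4·M_2 + 1·M_3 = 6(Δ_2 - Δ_1) = -12
Natural end conditions: M_0 = M_3 = 0.
Hence M_0 = 0, M_1 = -44/5, M_2 = -4/5, M_3 = 0.

-8.8000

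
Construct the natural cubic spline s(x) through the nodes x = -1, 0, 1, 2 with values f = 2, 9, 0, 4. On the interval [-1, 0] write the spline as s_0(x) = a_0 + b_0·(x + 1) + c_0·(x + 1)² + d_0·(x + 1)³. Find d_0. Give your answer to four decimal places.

With M_i denoting the second derivative at x_i, h_i = 1, 1, 1, and Δ_i = (y_(i+1) − y_i)/h_i = 7, -9, 4:
  1·M_0 + 4·M_1 + 1·M_2 = 6(Δ_1 - Δ_0) = -96
  1·M_1 + 4·M_2 + 1·M_3 = 6(Δ_2 - Δ_1) = 78
Natural end conditions: M_0 = M_3 = 0.
Solving: M_0 = 0, M_1 = -154/5, M_2 = 136/5, M_3 = 0.
On [-1, 0], with s_0(x) = a_0 + b_0·(x + 1) + c_0·(x + 1)² + d_0·(x + 1)³: c_0 = M_0/2 = 0, d_0 = (M_1 - M_0)/(6h_0) = -77/15, b_0 = Δ_0 - h_0(2M_0 + M_1)/6 = 182/15.

-5.1333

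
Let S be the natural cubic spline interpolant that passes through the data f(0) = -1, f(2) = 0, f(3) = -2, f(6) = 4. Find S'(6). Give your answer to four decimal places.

3.6915

With σ_i denoting the second derivative at x_i, h_i = 2, 1, 3, and Δ_i = (y_(i+1) − y_i)/h_i = 1/2, -2, 2:
  2·σ_0 + 6·σ_1 + 1·σ_2 = 6(Δ_1 - Δ_0) = -15
  1·σ_1 + 8·σ_2 + 3·σ_3 = 6(Δ_2 - Δ_1) = 24
Natural end conditions: σ_0 = σ_3 = 0.
Solving: σ_0 = 0, σ_1 = -144/47, σ_2 = 159/47, σ_3 = 0.
On [3, 6], S'(x) = b_2 + 2c_2·(x - 3) + 3d_2·(x - 3)² with b_2 = Δ_2 - h_2(2σ_2 + σ_3)/6 = -65/47, c_2 = σ_2/2 = 159/94, d_2 = (σ_3 - σ_2)/(6h_2) = -53/282. So S'(6) = 347/94.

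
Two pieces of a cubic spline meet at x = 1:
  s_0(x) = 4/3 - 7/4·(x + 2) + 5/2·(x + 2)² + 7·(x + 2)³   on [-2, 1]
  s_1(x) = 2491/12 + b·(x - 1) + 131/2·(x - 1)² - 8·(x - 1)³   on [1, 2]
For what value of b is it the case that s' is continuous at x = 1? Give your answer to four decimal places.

s_0'(x) = -7/4 + 5·(x + 2) + 21·(x + 2)², so s_0'(1) = 809/4. On the right, s_1'(1) = b, so b = 809/4.

202.2500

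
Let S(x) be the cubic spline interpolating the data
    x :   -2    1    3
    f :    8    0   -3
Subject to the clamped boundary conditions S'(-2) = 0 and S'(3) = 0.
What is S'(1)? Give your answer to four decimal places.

-2.9500

Let M_i = S''(x_i). Step sizes h_i = 3, 2; slopes of the chords Δ_i = (y_(i+1) - y_i)/h_i = -8/3, -3/2.
  3·M_0 + 10·M_1 + 2·M_2 = 6(Δ_1 - Δ_0) = 7
Clamped end conditions give two more equations: 2h_0·M_0 + h_0·M_1 = 6(Δ_0 - S'(-2)) = -16 and h_1·M_1 + 2h_1·M_2 = 6(S'(3) - Δ_1) = 9.
Hence M_0 = -101/30, M_1 = 7/5, M_2 = 31/20.
On [1, 3], S'(x) = b_1 + 2c_1·(x - 1) + 3d_1·(x - 1)² with b_1 = Δ_1 - h_1(2M_1 + M_2)/6 = -59/20, c_1 = M_1/2 = 7/10, d_1 = (M_2 - M_1)/(6h_1) = 1/80. So S'(1) = -59/20.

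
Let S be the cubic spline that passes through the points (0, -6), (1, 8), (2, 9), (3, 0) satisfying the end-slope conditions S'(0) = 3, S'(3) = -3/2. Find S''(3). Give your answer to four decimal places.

With σ_i denoting the second derivative at x_i, h_i = 1, 1, 1, and Δ_i = (y_(i+1) − y_i)/h_i = 14, 1, -9:
  1·σ_0 + 4·σ_1 + 1·σ_2 = 6(Δ_1 - Δ_0) = -78
  1·σ_1 + 4·σ_2 + 1·σ_3 = 6(Δ_2 - Δ_1) = -60
Clamped end conditions give two more equations: 2h_0·σ_0 + h_0·σ_1 = 6(Δ_0 - S'(0)) = 66 and h_2·σ_2 + 2h_2·σ_3 = 6(S'(3) - Δ_2) = 45.
Hence σ_0 = 233/5, σ_1 = -136/5, σ_2 = -79/5, σ_3 = 152/5.

30.4000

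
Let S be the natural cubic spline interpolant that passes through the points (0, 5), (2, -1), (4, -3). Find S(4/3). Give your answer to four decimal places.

With M_i denoting the second derivative at x_i, h_i = 2, 2, and Δ_i = (y_(i+1) − y_i)/h_i = -3, -1:
  2·M_0 + 8·M_1 + 2·M_2 = 6(Δ_1 - Δ_0) = 12
Natural end conditions: M_0 = M_2 = 0.
Solving the tridiagonal system: M_0 = 0, M_1 = 3/2, M_2 = 0.
On [0, 2], S(x) = 5 - 7/2·x + 0·x² + 1/8·x³.
With x = 4/3: S(4/3) = 17/27.

0.6296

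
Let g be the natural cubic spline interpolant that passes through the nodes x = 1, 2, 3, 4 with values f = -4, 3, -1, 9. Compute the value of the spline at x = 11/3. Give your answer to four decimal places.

4.3432

Let M_i = g''(x_i). Step sizes h_i = 1, 1, 1; slopes of the chords Δ_i = (y_(i+1) - y_i)/h_i = 7, -4, 10.
  1·M_0 + 4·M_1 + 1·M_2 = 6(Δ_1 - Δ_0) = -66
  1·M_1 + 4·M_2 + 1·M_3 = 6(Δ_2 - Δ_1) = 84
Natural end conditions: M_0 = M_3 = 0.
Hence M_0 = 0, M_1 = -116/5, M_2 = 134/5, M_3 = 0.
On [3, 4], g(x) = -1 + 16/15·(x - 3) + 67/5·(x - 3)² - 67/15·(x - 3)³.
With (x - 3) = 2/3: g(11/3) = 1759/405.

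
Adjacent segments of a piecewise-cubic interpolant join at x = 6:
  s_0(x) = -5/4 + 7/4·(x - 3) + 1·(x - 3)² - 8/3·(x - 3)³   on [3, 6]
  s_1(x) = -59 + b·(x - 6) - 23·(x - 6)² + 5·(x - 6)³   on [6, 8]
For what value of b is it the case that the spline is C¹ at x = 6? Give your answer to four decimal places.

-64.2500

s_0'(x) = 7/4 + 2·(x - 3) - 8·(x - 3)², so s_0'(6) = -257/4. On the right, s_1'(6) = b, so b = -257/4.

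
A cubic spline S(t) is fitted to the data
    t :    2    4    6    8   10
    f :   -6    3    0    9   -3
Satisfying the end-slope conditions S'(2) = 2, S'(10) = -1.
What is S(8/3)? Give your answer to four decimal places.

Put σ_i = S'' at the i-th knot. Here h = (2, 2, 2, 2) and Δ = (9/2, -3/2, 9/2, -6), so the interior equations h_(i-1)·σ_(i-1) + 2(h_(i-1)+h_i)·σ_i + h_i·σ_(i+1) = 6(Δ_i − Δ_(i-1)) read
  2·σ_0 + 8·σ_1 + 2·σ_2 = 6(Δ_1 - Δ_0) = -36
  2·σ_1 + 8·σ_2 + 2·σ_3 = 6(Δ_2 - Δ_1) = 36
  2·σ_2 + 8·σ_3 + 2·σ_4 = 6(Δ_3 - Δ_2) = -63
Clamped end conditions give two more equations: 2h_0·σ_0 + h_0·σ_1 = 6(Δ_0 - S'(2)) = 15 and h_3·σ_3 + 2h_3·σ_4 = 6(S'(10) - Δ_3) = 30.
Solving the tridiagonal system: σ_0 = 933/112, σ_1 = -513/56, σ_2 = 165/16, σ_3 = -789/56, σ_4 = 1629/112.
On [2, 4], S(t) = -6 + 2·(t - 2) + 933/224·(t - 2)² - 653/448·(t - 2)³.
With (t - 2) = 2/3: S(8/3) = -2455/756.

-3.2474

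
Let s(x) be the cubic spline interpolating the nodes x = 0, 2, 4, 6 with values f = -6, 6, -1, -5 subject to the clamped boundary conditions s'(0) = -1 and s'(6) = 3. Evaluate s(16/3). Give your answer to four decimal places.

-5.7062

Write M_i for s''(x_i). With h_i = 2, 2, 2 and divided differences Δ_i = 6, -7/2, -2, the continuity of s' gives the tridiagonal system
  2·M_0 + 8·M_1 + 2·M_2 = 6(Δ_1 - Δ_0) = -57
  2·M_1 + 8·M_2 + 2·M_3 = 6(Δ_2 - Δ_1) = 9
Clamped end conditions give two more equations: 2h_0·M_0 + h_0·M_1 = 6(Δ_0 - s'(0)) = 42 and h_2·M_2 + 2h_2·M_3 = 6(s'(6) - Δ_2) = 30.
Forward elimination and back-substitution give M_0 = 493/30, M_1 = -178/15, M_2 = 38/15, M_3 = 187/30.
On [4, 6], s(x) = -1 - 173/30·(x - 4) + 19/15·(x - 4)² + 37/120·(x - 4)³.
With (x - 4) = 4/3: s(16/3) = -2311/405.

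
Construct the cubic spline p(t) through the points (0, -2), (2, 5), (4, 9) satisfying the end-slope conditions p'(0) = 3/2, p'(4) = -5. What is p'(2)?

Let m_i = p''(x_i). Step sizes h_i = 2, 2; slopes of the chords Δ_i = (y_(i+1) - y_i)/h_i = 7/2, 2.
  2·m_0 + 8·m_1 + 2·m_2 = 6(Δ_1 - Δ_0) = -9
Clamped end conditions give two more equations: 2h_0·m_0 + h_0·m_1 = 6(Δ_0 - p'(0)) = 12 and h_1·m_1 + 2h_1·m_2 = 6(p'(4) - Δ_1) = -42.
Solving: m_0 = 5/2, m_1 = 1, m_2 = -11.
On [2, 4], p'(t) = b_1 + 2c_1·(t - 2) + 3d_1·(t - 2)² with b_1 = Δ_1 - h_1(2m_1 + m_2)/6 = 5, c_1 = m_1/2 = 1/2, d_1 = (m_2 - m_1)/(6h_1) = -1. So p'(2) = 5.

5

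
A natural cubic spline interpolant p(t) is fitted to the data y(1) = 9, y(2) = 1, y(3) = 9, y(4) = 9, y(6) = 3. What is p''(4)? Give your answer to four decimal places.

Put m_i = p'' at the i-th knot. Here h = (1, 1, 1, 2) and Δ = (-8, 8, 0, -3), so the interior equations h_(i-1)·m_(i-1) + 2(h_(i-1)+h_i)·m_i + h_i·m_(i+1) = 6(Δ_i − Δ_(i-1)) read
  1·m_0 + 4·m_1 + 1·m_2 = 6(Δ_1 - Δ_0) = 96
  1·m_1 + 4·m_2 + 1·m_3 = 6(Δ_2 - Δ_1) = -48
  1·m_2 + 6·m_3 + 2·m_4 = 6(Δ_3 - Δ_2) = -18
Natural end conditions: m_0 = m_4 = 0.
Hence m_0 = 0, m_1 = 1239/43, m_2 = -828/43, m_3 = 9/43, m_4 = 0.

0.2093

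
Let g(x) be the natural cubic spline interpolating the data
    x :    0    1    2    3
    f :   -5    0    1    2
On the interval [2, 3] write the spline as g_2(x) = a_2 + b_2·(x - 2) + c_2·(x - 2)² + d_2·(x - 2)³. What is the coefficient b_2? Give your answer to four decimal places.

0.4667

With M_i denoting the second derivative at x_i, h_i = 1, 1, 1, and Δ_i = (y_(i+1) − y_i)/h_i = 5, 1, 1:
  1·M_0 + 4·M_1 + 1·M_2 = 6(Δ_1 - Δ_0) = -24
  1·M_1 + 4·M_2 + 1·M_3 = 6(Δ_2 - Δ_1) = 0
Natural end conditions: M_0 = M_3 = 0.
Forward elimination and back-substitution give M_0 = 0, M_1 = -32/5, M_2 = 8/5, M_3 = 0.
On [2, 3], with g_2(x) = a_2 + b_2·(x - 2) + c_2·(x - 2)² + d_2·(x - 2)³: c_2 = M_2/2 = 4/5, d_2 = (M_3 - M_2)/(6h_2) = -4/15, b_2 = Δ_2 - h_2(2M_2 + M_3)/6 = 7/15.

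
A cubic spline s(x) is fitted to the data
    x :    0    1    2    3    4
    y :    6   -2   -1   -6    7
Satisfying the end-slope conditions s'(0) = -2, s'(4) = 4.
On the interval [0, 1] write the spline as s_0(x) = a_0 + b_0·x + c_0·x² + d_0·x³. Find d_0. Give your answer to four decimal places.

Write m_i for s''(x_i). With h_i = 1, 1, 1, 1 and divided differences Δ_i = -8, 1, -5, 13, the continuity of s' gives the tridiagonal system
  1·m_0 + 4·m_1 + 1·m_2 = 6(Δ_1 - Δ_0) = 54
  1·m_1 + 4·m_2 + 1·m_3 = 6(Δ_2 - Δ_1) = -36
  1·m_2 + 4·m_3 + 1·m_4 = 6(Δ_3 - Δ_2) = 108
Clamped end conditions give two more equations: 2h_0·m_0 + h_0·m_1 = 6(Δ_0 - s'(0)) = -36 and h_3·m_3 + 2h_3·m_4 = 6(s'(4) - Δ_3) = -54.
Solving: m_0 = -129/4, m_1 = 57/2, m_2 = -111/4, m_3 = 93/2, m_4 = -201/4.
On [0, 1], with s_0(x) = a_0 + b_0·x + c_0·x² + d_0·x³: c_0 = m_0/2 = -129/8, d_0 = (m_1 - m_0)/(6h_0) = 81/8, b_0 = Δ_0 - h_0(2m_0 + m_1)/6 = -2.

10.1250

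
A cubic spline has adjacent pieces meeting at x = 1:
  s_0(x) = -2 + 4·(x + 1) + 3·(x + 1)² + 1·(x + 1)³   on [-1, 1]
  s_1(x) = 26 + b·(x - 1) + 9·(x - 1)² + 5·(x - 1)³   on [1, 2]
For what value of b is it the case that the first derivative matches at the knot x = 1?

28

s_0'(x) = 4 + 6·(x + 1) + 3·(x + 1)², so s_0'(1) = 28. On the right, s_1'(1) = b, so b = 28.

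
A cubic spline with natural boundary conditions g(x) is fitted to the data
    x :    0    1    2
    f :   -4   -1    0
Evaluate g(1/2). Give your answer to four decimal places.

Let M_i = g''(x_i). Step sizes h_i = 1, 1; slopes of the chords Δ_i = (y_(i+1) - y_i)/h_i = 3, 1.
  1·M_0 + 4·M_1 + 1·M_2 = 6(Δ_1 - Δ_0) = -12
Natural end conditions: M_0 = M_2 = 0.
Solving: M_0 = 0, M_1 = -3, M_2 = 0.
On [0, 1], g(x) = -4 + 7/2·x + 0·x² - 1/2·x³.
With x = 1/2: g(1/2) = -37/16.

-2.3125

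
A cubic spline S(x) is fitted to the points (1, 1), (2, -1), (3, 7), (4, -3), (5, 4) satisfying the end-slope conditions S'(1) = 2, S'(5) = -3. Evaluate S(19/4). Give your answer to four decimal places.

3.2863

Put M_i = S'' at the i-th knot. Here h = (1, 1, 1, 1) and Δ = (-2, 8, -10, 7), so the interior equations h_(i-1)·M_(i-1) + 2(h_(i-1)+h_i)·M_i + h_i·M_(i+1) = 6(Δ_i − Δ_(i-1)) read
  1·M_0 + 4·M_1 + 1·M_2 = 6(Δ_1 - Δ_0) = 60
  1·M_1 + 4·M_2 + 1·M_3 = 6(Δ_2 - Δ_1) = -108
  1·M_2 + 4·M_3 + 1·M_4 = 6(Δ_3 - Δ_2) = 102
Clamped end conditions give two more equations: 2h_0·M_0 + h_0·M_1 = 6(Δ_0 - S'(1)) = -24 and h_3·M_3 + 2h_3·M_4 = 6(S'(5) - Δ_3) = -60.
Hence M_0 = -409/14, M_1 = 241/7, M_2 = -97/2, M_3 = 361/7, M_4 = -781/14.
On [4, 5], S(x) = -3 - 25/28·(x - 4) + 361/14·(x - 4)² - 501/28·(x - 4)³.
With (x - 4) = 3/4: S(19/4) = 5889/1792.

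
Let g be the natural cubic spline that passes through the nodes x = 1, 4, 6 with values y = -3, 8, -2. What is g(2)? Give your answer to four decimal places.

Let σ_i = g''(x_i). Step sizes h_i = 3, 2; slopes of the chords Δ_i = (y_(i+1) - y_i)/h_i = 11/3, -5.
  3·σ_0 + 10·σ_1 + 2·σ_2 = 6(Δ_1 - Δ_0) = -52
Natural end conditions: σ_0 = σ_2 = 0.
Solving: σ_0 = 0, σ_1 = -26/5, σ_2 = 0.
On [1, 4], g(x) = -3 + 94/15·(x - 1) + 0·(x - 1)² - 13/45·(x - 1)³.
With (x - 1) = 1: g(2) = 134/45.

2.9778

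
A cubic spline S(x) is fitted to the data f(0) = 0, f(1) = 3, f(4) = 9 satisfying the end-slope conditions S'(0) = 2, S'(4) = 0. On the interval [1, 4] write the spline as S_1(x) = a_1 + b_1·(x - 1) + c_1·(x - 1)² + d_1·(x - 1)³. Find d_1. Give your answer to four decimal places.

-0.0694

Put m_i = S'' at the i-th knot. Here h = (1, 3) and Δ = (3, 2), so the interior equations h_(i-1)·m_(i-1) + 2(h_(i-1)+h_i)·m_i + h_i·m_(i+1) = 6(Δ_i − Δ_(i-1)) read
  1·m_0 + 8·m_1 + 3·m_2 = 6(Δ_1 - Δ_0) = -6
Clamped end conditions give two more equations: 2h_0·m_0 + h_0·m_1 = 6(Δ_0 - S'(0)) = 6 and h_1·m_1 + 2h_1·m_2 = 6(S'(4) - Δ_1) = -12.
Hence m_0 = 13/4, m_1 = -1/2, m_2 = -7/4.
On [1, 4], with S_1(x) = a_1 + b_1·(x - 1) + c_1·(x - 1)² + d_1·(x - 1)³: c_1 = m_1/2 = -1/4, d_1 = (m_2 - m_1)/(6h_1) = -5/72, b_1 = Δ_1 - h_1(2m_1 + m_2)/6 = 27/8.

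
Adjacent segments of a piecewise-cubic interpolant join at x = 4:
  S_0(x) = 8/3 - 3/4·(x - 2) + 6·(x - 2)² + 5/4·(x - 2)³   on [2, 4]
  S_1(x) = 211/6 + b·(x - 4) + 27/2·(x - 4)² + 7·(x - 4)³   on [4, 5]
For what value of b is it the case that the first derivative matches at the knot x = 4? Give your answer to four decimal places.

38.2500

S_0'(x) = -3/4 + 12·(x - 2) + 15/4·(x - 2)², so S_0'(4) = 153/4. On the right, S_1'(4) = b, so b = 153/4.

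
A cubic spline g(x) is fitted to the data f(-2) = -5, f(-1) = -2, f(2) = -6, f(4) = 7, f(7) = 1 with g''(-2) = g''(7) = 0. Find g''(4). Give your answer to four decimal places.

Put σ_i = g'' at the i-th knot. Here h = (1, 3, 2, 3) and Δ = (3, -4/3, 13/2, -2), so the interior equations h_(i-1)·σ_(i-1) + 2(h_(i-1)+h_i)·σ_i + h_i·σ_(i+1) = 6(Δ_i − Δ_(i-1)) read
  1·σ_0 + 8·σ_1 + 3·σ_2 = 6(Δ_1 - Δ_0) = -26
  3·σ_1 + 10·σ_2 + 2·σ_3 = 6(Δ_2 - Δ_1) = 47
  2·σ_2 + 10·σ_3 + 3·σ_4 = 6(Δ_3 - Δ_2) = -51
Natural end conditions: σ_0 = σ_4 = 0.
Solving: σ_0 = 0, σ_1 = -702/113, σ_2 = 2678/339, σ_3 = -4529/678, σ_4 = 0.

-6.6799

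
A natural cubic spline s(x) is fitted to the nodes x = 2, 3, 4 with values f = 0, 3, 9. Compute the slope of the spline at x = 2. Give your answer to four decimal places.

2.2500

Put M_i = s'' at the i-th knot. Here h = (1, 1) and Δ = (3, 6), so the interior equations h_(i-1)·M_(i-1) + 2(h_(i-1)+h_i)·M_i + h_i·M_(i+1) = 6(Δ_i − Δ_(i-1)) read
  1·M_0 + 4·M_1 + 1·M_2 = 6(Δ_1 - Δ_0) = 18
Natural end conditions: M_0 = M_2 = 0.
Solving: M_0 = 0, M_1 = 9/2, M_2 = 0.
On [2, 3], s'(x) = b_0 + 2c_0·(x - 2) + 3d_0·(x - 2)² with b_0 = Δ_0 - h_0(2M_0 + M_1)/6 = 9/4, c_0 = M_0/2 = 0, d_0 = (M_1 - M_0)/(6h_0) = 3/4. So s'(2) = 9/4.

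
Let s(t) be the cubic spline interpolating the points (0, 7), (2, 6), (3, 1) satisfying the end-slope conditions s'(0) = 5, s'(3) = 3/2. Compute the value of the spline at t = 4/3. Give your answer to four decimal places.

Put σ_i = s'' at the i-th knot. Here h = (2, 1) and Δ = (-1/2, -5), so the interior equations h_(i-1)·σ_(i-1) + 2(h_(i-1)+h_i)·σ_i + h_i·σ_(i+1) = 6(Δ_i − Δ_(i-1)) read
  2·σ_0 + 6·σ_1 + 1·σ_2 = 6(Δ_1 - Δ_0) = -27
Clamped end conditions give two more equations: 2h_0·σ_0 + h_0·σ_1 = 6(Δ_0 - s'(0)) = -33 and h_1·σ_1 + 2h_1·σ_2 = 6(s'(3) - Δ_1) = 39.
Forward elimination and back-substitution give σ_0 = -59/12, σ_1 = -20/3, σ_2 = 137/6.
On [0, 2], s(t) = 7 + 5·t - 59/24·t² - 7/48·t³.
With t = 4/3: s(4/3) = 725/81.

8.9506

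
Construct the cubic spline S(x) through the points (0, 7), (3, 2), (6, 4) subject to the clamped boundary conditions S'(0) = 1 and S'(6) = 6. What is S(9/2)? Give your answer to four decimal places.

-0.1875

Let σ_i = S''(x_i). Step sizes h_i = 3, 3; slopes of the chords Δ_i = (y_(i+1) - y_i)/h_i = -5/3, 2/3.
  3·σ_0 + 12·σ_1 + 3·σ_2 = 6(Δ_1 - Δ_0) = 14
Clamped end conditions give two more equations: 2h_0·σ_0 + h_0·σ_1 = 6(Δ_0 - S'(0)) = -16 and h_1·σ_1 + 2h_1·σ_2 = 6(S'(6) - Δ_1) = 32.
Solving: σ_0 = -3, σ_1 = 2/3, σ_2 = 5.
On [3, 6], S(x) = 2 - 5/2·(x - 3) + 1/3·(x - 3)² + 13/54·(x - 3)³.
With (x - 3) = 3/2: S(9/2) = -3/16.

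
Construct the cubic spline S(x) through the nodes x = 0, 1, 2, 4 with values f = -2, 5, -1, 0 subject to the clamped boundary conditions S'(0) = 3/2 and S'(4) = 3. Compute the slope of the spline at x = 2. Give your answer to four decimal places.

-6.9545

Let σ_i = S''(x_i). Step sizes h_i = 1, 1, 2; slopes of the chords Δ_i = (y_(i+1) - y_i)/h_i = 7, -6, 1/2.
  1·σ_0 + 4·σ_1 + 1·σ_2 = 6(Δ_1 - Δ_0) = -78
  1·σ_1 + 6·σ_2 + 2·σ_3 = 6(Δ_2 - Δ_1) = 39
Clamped end conditions give two more equations: 2h_0·σ_0 + h_0·σ_1 = 6(Δ_0 - S'(0)) = 33 and h_2·σ_2 + 2h_2·σ_3 = 6(S'(4) - Δ_2) = 15.
Solving: σ_0 = 699/22, σ_1 = -336/11, σ_2 = 273/22, σ_3 = -27/11.
On [2, 4], S'(x) = b_2 + 2c_2·(x - 2) + 3d_2·(x - 2)² with b_2 = Δ_2 - h_2(2σ_2 + σ_3)/6 = -153/22, c_2 = σ_2/2 = 273/44, d_2 = (σ_3 - σ_2)/(6h_2) = -109/88. So S'(2) = -153/22.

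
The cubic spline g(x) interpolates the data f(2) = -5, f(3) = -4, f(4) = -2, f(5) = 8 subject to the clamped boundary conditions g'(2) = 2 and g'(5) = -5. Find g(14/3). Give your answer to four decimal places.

Let M_i = g''(x_i). Step sizes h_i = 1, 1, 1; slopes of the chords Δ_i = (y_(i+1) - y_i)/h_i = 1, 2, 10.
  1·M_0 + 4·M_1 + 1·M_2 = 6(Δ_1 - Δ_0) = 6
  1·M_1 + 4·M_2 + 1·M_3 = 6(Δ_2 - Δ_1) = 48
Clamped end conditions give two more equations: 2h_0·M_0 + h_0·M_1 = 6(Δ_0 - g'(2)) = -6 and h_2·M_2 + 2h_2·M_3 = 6(g'(5) - Δ_2) = -90.
Hence M_0 = -4/15, M_1 = -82/15, M_2 = 422/15, M_3 = -886/15.
On [4, 5], g(x) = -2 + 157/15·(x - 4) + 211/15·(x - 4)² - 218/15·(x - 4)³.
With (x - 4) = 2/3: g(14/3) = 2804/405.

6.9235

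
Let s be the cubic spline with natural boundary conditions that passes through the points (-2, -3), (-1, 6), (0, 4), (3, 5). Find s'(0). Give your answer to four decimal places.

-3.6022

Let σ_i = s''(x_i). Step sizes h_i = 1, 1, 3; slopes of the chords Δ_i = (y_(i+1) - y_i)/h_i = 9, -2, 1/3.
  1·σ_0 + 4·σ_1 + 1·σ_2 = 6(Δ_1 - Δ_0) = -66
  1·σ_1 + 8·σ_2 + 3·σ_3 = 6(Δ_2 - Δ_1) = 14
Natural end conditions: σ_0 = σ_3 = 0.
Solving the tridiagonal system: σ_0 = 0, σ_1 = -542/31, σ_2 = 122/31, σ_3 = 0.
On [0, 3], s'(x) = b_2 + 2c_2·x + 3d_2·x² with b_2 = Δ_2 - h_2(2σ_2 + σ_3)/6 = -335/93, c_2 = σ_2/2 = 61/31, d_2 = (σ_3 - σ_2)/(6h_2) = -61/279. So s'(0) = -335/93.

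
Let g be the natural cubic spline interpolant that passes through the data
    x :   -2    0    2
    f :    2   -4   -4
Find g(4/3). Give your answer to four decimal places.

Put m_i = g'' at the i-th knot. Here h = (2, 2) and Δ = (-3, 0), so the interior equations h_(i-1)·m_(i-1) + 2(h_(i-1)+h_i)·m_i + h_i·m_(i+1) = 6(Δ_i − Δ_(i-1)) read
  2·m_0 + 8·m_1 + 2·m_2 = 6(Δ_1 - Δ_0) = 18
Natural end conditions: m_0 = m_2 = 0.
Forward elimination and back-substitution give m_0 = 0, m_1 = 9/4, m_2 = 0.
On [0, 2], g(x) = -4 - 3/2·x + 9/8·x² - 3/16·x³.
With x = 4/3: g(4/3) = -40/9.

-4.4444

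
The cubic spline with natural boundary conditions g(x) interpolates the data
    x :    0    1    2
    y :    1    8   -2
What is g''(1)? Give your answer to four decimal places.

Let m_i = g''(x_i). Step sizes h_i = 1, 1; slopes of the chords Δ_i = (y_(i+1) - y_i)/h_i = 7, -10.
  1·m_0 + 4·m_1 + 1·m_2 = 6(Δ_1 - Δ_0) = -102
Natural end conditions: m_0 = m_2 = 0.
Forward elimination and back-substitution give m_0 = 0, m_1 = -51/2, m_2 = 0.

-25.5000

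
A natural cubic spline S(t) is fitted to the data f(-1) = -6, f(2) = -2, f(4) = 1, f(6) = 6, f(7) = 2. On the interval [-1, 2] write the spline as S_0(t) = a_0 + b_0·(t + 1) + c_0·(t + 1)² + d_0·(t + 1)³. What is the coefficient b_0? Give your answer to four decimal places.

1.5545

Write M_i for S''(x_i). With h_i = 3, 2, 2, 1 and divided differences Δ_i = 4/3, 3/2, 5/2, -4, the continuity of S' gives the tridiagonal system
  3·M_0 + 10·M_1 + 2·M_2 = 6(Δ_1 - Δ_0) = 1
  2·M_1 + 8·M_2 + 2·M_3 = 6(Δ_2 - Δ_1) = 6
  2·M_2 + 6·M_3 + 1·M_4 = 6(Δ_3 - Δ_2) = -39
Natural end conditions: M_0 = M_4 = 0.
Solving the tridiagonal system: M_0 = 0, M_1 = -23/52, M_2 = 141/52, M_3 = -385/52, M_4 = 0.
On [-1, 2], with S_0(t) = a_0 + b_0·(t + 1) + c_0·(t + 1)² + d_0·(t + 1)³: c_0 = M_0/2 = 0, d_0 = (M_1 - M_0)/(6h_0) = -23/936, b_0 = Δ_0 - h_0(2M_0 + M_1)/6 = 485/312.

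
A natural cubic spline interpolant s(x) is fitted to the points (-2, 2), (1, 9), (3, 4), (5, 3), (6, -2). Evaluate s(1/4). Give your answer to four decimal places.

Let m_i = s''(x_i). Step sizes h_i = 3, 2, 2, 1; slopes of the chords Δ_i = (y_(i+1) - y_i)/h_i = 7/3, -5/2, -1/2, -5.
  3·m_0 + 10·m_1 + 2·m_2 = 6(Δ_1 - Δ_0) = -29
  2·m_1 + 8·m_2 + 2·m_3 = 6(Δ_2 - Δ_1) = 12
  2·m_2 + 6·m_3 + 1·m_4 = 6(Δ_3 - Δ_2) = -27
Natural end conditions: m_0 = m_4 = 0.
Hence m_0 = 0, m_1 = -191/52, m_2 = 201/52, m_3 = -301/52, m_4 = 0.
On [-2, 1], s(x) = 2 + 1301/312·(x + 2) + 0·(x + 2)² - 191/936·(x + 2)³.
With (x + 2) = 9/4: s(1/4) = 60289/6656.

9.0578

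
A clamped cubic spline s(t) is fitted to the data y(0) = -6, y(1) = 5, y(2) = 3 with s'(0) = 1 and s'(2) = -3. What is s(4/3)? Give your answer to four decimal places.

Put M_i = s'' at the i-th knot. Here h = (1, 1) and Δ = (11, -2), so the interior equations h_(i-1)·M_(i-1) + 2(h_(i-1)+h_i)·M_i + h_i·M_(i+1) = 6(Δ_i − Δ_(i-1)) read
  1·M_0 + 4·M_1 + 1·M_2 = 6(Δ_1 - Δ_0) = -78
Clamped end conditions give two more equations: 2h_0·M_0 + h_0·M_1 = 6(Δ_0 - s'(0)) = 60 and h_1·M_1 + 2h_1·M_2 = 6(s'(2) - Δ_1) = -6.
Forward elimination and back-substitution give M_0 = 95/2, M_1 = -35, M_2 = 29/2.
On [1, 2], s(t) = 5 + 29/4·(t - 1) - 35/2·(t - 1)² + 33/4·(t - 1)³.
With (t - 1) = 1/3: s(4/3) = 52/9.

5.7778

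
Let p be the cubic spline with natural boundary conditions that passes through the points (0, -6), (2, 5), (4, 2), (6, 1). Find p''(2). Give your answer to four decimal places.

-5.8000

Put M_i = p'' at the i-th knot. Here h = (2, 2, 2) and Δ = (11/2, -3/2, -1/2), so the interior equations h_(i-1)·M_(i-1) + 2(h_(i-1)+h_i)·M_i + h_i·M_(i+1) = 6(Δ_i − Δ_(i-1)) read
  2·M_0 + 8·M_1 + 2·M_2 = 6(Δ_1 - Δ_0) = -42
  2·M_1 + 8·M_2 + 2·M_3 = 6(Δ_2 - Δ_1) = 6
Natural end conditions: M_0 = M_3 = 0.
Hence M_0 = 0, M_1 = -29/5, M_2 = 11/5, M_3 = 0.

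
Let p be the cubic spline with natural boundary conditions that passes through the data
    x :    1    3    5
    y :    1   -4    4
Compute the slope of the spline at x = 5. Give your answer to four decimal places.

Write M_i for p''(x_i). With h_i = 2, 2 and divided differences Δ_i = -5/2, 4, the continuity of p' gives the tridiagonal system
  2·M_0 + 8·M_1 + 2·M_2 = 6(Δ_1 - Δ_0) = 39
Natural end conditions: M_0 = M_2 = 0.
Solving: M_0 = 0, M_1 = 39/8, M_2 = 0.
On [3, 5], p'(x) = b_1 + 2c_1·(x - 3) + 3d_1·(x - 3)² with b_1 = Δ_1 - h_1(2M_1 + M_2)/6 = 3/4, c_1 = M_1/2 = 39/16, d_1 = (M_2 - M_1)/(6h_1) = -13/32. So p'(5) = 45/8.

5.6250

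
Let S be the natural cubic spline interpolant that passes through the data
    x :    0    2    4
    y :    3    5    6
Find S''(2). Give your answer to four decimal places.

Let M_i = S''(x_i). Step sizes h_i = 2, 2; slopes of the chords Δ_i = (y_(i+1) - y_i)/h_i = 1, 1/2.
  2·M_0 + 8·M_1 + 2·M_2 = 6(Δ_1 - Δ_0) = -3
Natural end conditions: M_0 = M_2 = 0.
Solving: M_0 = 0, M_1 = -3/8, M_2 = 0.

-0.3750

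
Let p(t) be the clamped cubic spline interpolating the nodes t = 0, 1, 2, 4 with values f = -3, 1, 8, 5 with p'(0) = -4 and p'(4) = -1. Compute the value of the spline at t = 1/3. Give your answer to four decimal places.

-3.1734

Put m_i = p'' at the i-th knot. Here h = (1, 1, 2) and Δ = (4, 7, -3/2), so the interior equations h_(i-1)·m_(i-1) + 2(h_(i-1)+h_i)·m_i + h_i·m_(i+1) = 6(Δ_i − Δ_(i-1)) read
  1·m_0 + 4·m_1 + 1·m_2 = 6(Δ_1 - Δ_0) = 18
  1·m_1 + 6·m_2 + 2·m_3 = 6(Δ_2 - Δ_1) = -51
Clamped end conditions give two more equations: 2h_0·m_0 + h_0·m_1 = 6(Δ_0 - p'(0)) = 48 and h_2·m_2 + 2h_2·m_3 = 6(p'(4) - Δ_2) = 3.
Solving the tridiagonal system: m_0 = 513/22, m_1 = 15/11, m_2 = -237/22, m_3 = 135/22.
On [0, 1], p(t) = -3 - 4·t + 513/44·t² - 161/44·t³.
With t = 1/3: p(1/3) = -1885/594.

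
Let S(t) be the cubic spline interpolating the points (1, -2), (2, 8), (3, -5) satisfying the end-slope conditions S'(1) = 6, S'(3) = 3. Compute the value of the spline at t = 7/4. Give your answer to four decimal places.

Put M_i = S'' at the i-th knot. Here h = (1, 1) and Δ = (10, -13), so the interior equations h_(i-1)·M_(i-1) + 2(h_(i-1)+h_i)·M_i + h_i·M_(i+1) = 6(Δ_i − Δ_(i-1)) read
  1·M_0 + 4·M_1 + 1·M_2 = 6(Δ_1 - Δ_0) = -138
Clamped end conditions give two more equations: 2h_0·M_0 + h_0·M_1 = 6(Δ_0 - S'(1)) = 24 and h_1·M_1 + 2h_1·M_2 = 6(S'(3) - Δ_1) = 96.
Hence M_0 = 45, M_1 = -66, M_2 = 81.
On [1, 2], S(t) = -2 + 6·(t - 1) + 45/2·(t - 1)² - 37/2·(t - 1)³.
With (t - 1) = 3/4: S(7/4) = 941/128.

7.3516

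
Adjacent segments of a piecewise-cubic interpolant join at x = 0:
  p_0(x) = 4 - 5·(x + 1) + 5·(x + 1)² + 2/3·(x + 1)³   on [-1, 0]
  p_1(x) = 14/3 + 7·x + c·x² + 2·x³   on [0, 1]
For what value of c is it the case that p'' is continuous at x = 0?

7

p_0''(x) = 10 + 4·(x + 1), so p_0''(0) = 14. On the right, p_1''(0) = 2c, so c = 7.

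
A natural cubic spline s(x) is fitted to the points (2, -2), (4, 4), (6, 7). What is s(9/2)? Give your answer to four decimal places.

4.9961

Write m_i for s''(x_i). With h_i = 2, 2 and divided differences Δ_i = 3, 3/2, the continuity of s' gives the tridiagonal system
  2·m_0 + 8·m_1 + 2·m_2 = 6(Δ_1 - Δ_0) = -9
Natural end conditions: m_0 = m_2 = 0.
Solving the tridiagonal system: m_0 = 0, m_1 = -9/8, m_2 = 0.
On [4, 6], s(x) = 4 + 9/4·(x - 4) - 9/16·(x - 4)² + 3/32·(x - 4)³.
With (x - 4) = 1/2: s(9/2) = 1279/256.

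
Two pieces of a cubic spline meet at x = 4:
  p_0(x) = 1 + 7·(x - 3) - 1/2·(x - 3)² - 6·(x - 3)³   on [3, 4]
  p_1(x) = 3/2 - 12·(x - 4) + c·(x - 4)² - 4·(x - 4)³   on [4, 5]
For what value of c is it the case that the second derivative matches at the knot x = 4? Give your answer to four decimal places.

p_0''(x) = -1 - 36·(x - 3), so p_0''(4) = -37. On the right, p_1''(4) = 2c, so c = -37/2.

-18.5000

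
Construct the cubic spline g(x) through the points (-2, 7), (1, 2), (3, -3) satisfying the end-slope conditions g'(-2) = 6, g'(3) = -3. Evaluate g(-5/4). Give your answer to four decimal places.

Let M_i = g''(x_i). Step sizes h_i = 3, 2; slopes of the chords Δ_i = (y_(i+1) - y_i)/h_i = -5/3, -5/2.
  3·M_0 + 10·M_1 + 2·M_2 = 6(Δ_1 - Δ_0) = -5
Clamped end conditions give two more equations: 2h_0·M_0 + h_0·M_1 = 6(Δ_0 - g'(-2)) = -46 and h_1·M_1 + 2h_1·M_2 = 6(g'(3) - Δ_1) = -3.
Hence M_0 = -269/30, M_1 = 13/5, M_2 = -41/20.
On [-2, 1], g(x) = 7 + 6·(x + 2) - 269/60·(x + 2)² + 347/540·(x + 2)³.
With (x + 2) = 3/4: g(-5/4) = 11839/1280.

9.2492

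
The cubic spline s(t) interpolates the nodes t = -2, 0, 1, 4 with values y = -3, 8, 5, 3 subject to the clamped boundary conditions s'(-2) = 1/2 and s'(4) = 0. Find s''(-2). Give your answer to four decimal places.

With M_i denoting the second derivative at x_i, h_i = 2, 1, 3, and Δ_i = (y_(i+1) − y_i)/h_i = 11/2, -3, -2/3:
  2·M_0 + 6·M_1 + 1·M_2 = 6(Δ_1 - Δ_0) = -51
  1·M_1 + 8·M_2 + 3·M_3 = 6(Δ_2 - Δ_1) = 14
Clamped end conditions give two more equations: 2h_0·M_0 + h_0·M_1 = 6(Δ_0 - s'(-2)) = 30 and h_2·M_2 + 2h_2·M_3 = 6(s'(4) - Δ_2) = 4.
Solving: M_0 = 29/2, M_1 = -14, M_2 = 4, M_3 = -4/3.

14.5000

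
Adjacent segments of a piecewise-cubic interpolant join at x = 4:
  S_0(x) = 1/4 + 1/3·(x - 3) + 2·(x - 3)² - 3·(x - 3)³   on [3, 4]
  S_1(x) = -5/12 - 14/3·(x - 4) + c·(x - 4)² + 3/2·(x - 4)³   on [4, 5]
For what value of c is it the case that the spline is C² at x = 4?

-7

S_0''(x) = 4 - 18·(x - 3), so S_0''(4) = -14. On the right, S_1''(4) = 2c, so c = -7.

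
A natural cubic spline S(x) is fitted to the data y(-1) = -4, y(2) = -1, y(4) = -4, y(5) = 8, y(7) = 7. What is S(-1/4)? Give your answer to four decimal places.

Let M_i = S''(x_i). Step sizes h_i = 3, 2, 1, 2; slopes of the chords Δ_i = (y_(i+1) - y_i)/h_i = 1, -3/2, 12, -1/2.
  3·M_0 + 10·M_1 + 2·M_2 = 6(Δ_1 - Δ_0) = -15
  2·M_1 + 6·M_2 + 1·M_3 = 6(Δ_2 - Δ_1) = 81
  1·M_2 + 6·M_3 + 2·M_4 = 6(Δ_3 - Δ_2) = -75
Natural end conditions: M_0 = M_4 = 0.
Solving: M_0 = 0, M_1 = -1647/326, M_2 = 2895/163, M_3 = -2520/163, M_4 = 0.
On [-1, 2], S(x) = -4 + 2299/652·(x + 1) + 0·(x + 1)² - 183/652·(x + 1)³.
With (x + 1) = 3/4: S(-1/4) = -61501/41728.

-1.4739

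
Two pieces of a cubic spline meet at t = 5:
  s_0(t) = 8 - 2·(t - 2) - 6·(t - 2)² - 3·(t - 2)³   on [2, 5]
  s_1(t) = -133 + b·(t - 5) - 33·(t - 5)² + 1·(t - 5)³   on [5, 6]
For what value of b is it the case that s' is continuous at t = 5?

-119

s_0'(t) = -2 - 12·(t - 2) - 9·(t - 2)², so s_0'(5) = -119. On the right, s_1'(5) = b, so b = -119.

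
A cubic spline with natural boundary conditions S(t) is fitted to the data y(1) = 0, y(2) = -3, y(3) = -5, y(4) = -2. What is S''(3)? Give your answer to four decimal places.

7.6000

With m_i denoting the second derivative at x_i, h_i = 1, 1, 1, and Δ_i = (y_(i+1) − y_i)/h_i = -3, -2, 3:
  1·m_0 + 4·m_1 + 1·m_2 = 6(Δ_1 - Δ_0) = 6
  1·m_1 + 4·m_2 + 1·m_3 = 6(Δ_2 - Δ_1) = 30
Natural end conditions: m_0 = m_3 = 0.
Solving: m_0 = 0, m_1 = -2/5, m_2 = 38/5, m_3 = 0.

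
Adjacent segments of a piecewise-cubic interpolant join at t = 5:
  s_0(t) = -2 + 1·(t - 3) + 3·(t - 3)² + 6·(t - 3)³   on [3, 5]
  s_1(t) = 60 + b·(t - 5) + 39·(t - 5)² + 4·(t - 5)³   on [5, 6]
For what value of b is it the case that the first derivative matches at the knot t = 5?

85

s_0'(t) = 1 + 6·(t - 3) + 18·(t - 3)², so s_0'(5) = 85. On the right, s_1'(5) = b, so b = 85.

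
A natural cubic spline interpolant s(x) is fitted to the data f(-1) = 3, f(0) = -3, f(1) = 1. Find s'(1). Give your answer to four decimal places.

6.5000

Let σ_i = s''(x_i). Step sizes h_i = 1, 1; slopes of the chords Δ_i = (y_(i+1) - y_i)/h_i = -6, 4.
  1·σ_0 + 4·σ_1 + 1·σ_2 = 6(Δ_1 - Δ_0) = 60
Natural end conditions: σ_0 = σ_2 = 0.
Hence σ_0 = 0, σ_1 = 15, σ_2 = 0.
On [0, 1], s'(x) = b_1 + 2c_1·x + 3d_1·x² with b_1 = Δ_1 - h_1(2σ_1 + σ_2)/6 = -1, c_1 = σ_1/2 = 15/2, d_1 = (σ_2 - σ_1)/(6h_1) = -5/2. So s'(1) = 13/2.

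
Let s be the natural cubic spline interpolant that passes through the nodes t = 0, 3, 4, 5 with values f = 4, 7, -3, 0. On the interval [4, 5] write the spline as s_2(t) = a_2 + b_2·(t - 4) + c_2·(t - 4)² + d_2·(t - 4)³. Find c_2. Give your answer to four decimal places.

Put σ_i = s'' at the i-th knot. Here h = (3, 1, 1) and Δ = (1, -10, 3), so the interior equations h_(i-1)·σ_(i-1) + 2(h_(i-1)+h_i)·σ_i + h_i·σ_(i+1) = 6(Δ_i − Δ_(i-1)) read
  3·σ_0 + 8·σ_1 + 1·σ_2 = 6(Δ_1 - Δ_0) = -66
  1·σ_1 + 4·σ_2 + 1·σ_3 = 6(Δ_2 - Δ_1) = 78
Natural end conditions: σ_0 = σ_3 = 0.
Forward elimination and back-substitution give σ_0 = 0, σ_1 = -342/31, σ_2 = 690/31, σ_3 = 0.
On [4, 5], with s_2(t) = a_2 + b_2·(t - 4) + c_2·(t - 4)² + d_2·(t - 4)³: c_2 = σ_2/2 = 345/31, d_2 = (σ_3 - σ_2)/(6h_2) = -115/31, b_2 = Δ_2 - h_2(2σ_2 + σ_3)/6 = -137/31.

11.1290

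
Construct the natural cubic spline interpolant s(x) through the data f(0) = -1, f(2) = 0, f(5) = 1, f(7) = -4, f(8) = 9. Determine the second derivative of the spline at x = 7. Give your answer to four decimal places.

Put M_i = s'' at the i-th knot. Here h = (2, 3, 2, 1) and Δ = (1/2, 1/3, -5/2, 13), so the interior equations h_(i-1)·M_(i-1) + 2(h_(i-1)+h_i)·M_i + h_i·M_(i+1) = 6(Δ_i − Δ_(i-1)) read
  2·M_0 + 10·M_1 + 3·M_2 = 6(Δ_1 - Δ_0) = -1
  3·M_1 + 10·M_2 + 2·M_3 = 6(Δ_2 - Δ_1) = -17
  2·M_2 + 6·M_3 + 1·M_4 = 6(Δ_3 - Δ_2) = 93
Natural end conditions: M_0 = M_4 = 0.
Forward elimination and back-substitution give M_0 = 0, M_1 = 404/253, M_2 = -1431/253, M_3 = 8797/506, M_4 = 0.

17.3854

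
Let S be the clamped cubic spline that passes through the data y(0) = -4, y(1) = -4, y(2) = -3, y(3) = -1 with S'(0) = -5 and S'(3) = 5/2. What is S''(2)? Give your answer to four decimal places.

2.2000

Let M_i = S''(x_i). Step sizes h_i = 1, 1, 1; slopes of the chords Δ_i = (y_(i+1) - y_i)/h_i = 0, 1, 2.
  1·M_0 + 4·M_1 + 1·M_2 = 6(Δ_1 - Δ_0) = 6
  1·M_1 + 4·M_2 + 1·M_3 = 6(Δ_2 - Δ_1) = 6
Clamped end conditions give two more equations: 2h_0·M_0 + h_0·M_1 = 6(Δ_0 - S'(0)) = 30 and h_2·M_2 + 2h_2·M_3 = 6(S'(3) - Δ_2) = 3.
Hence M_0 = 83/5, M_1 = -16/5, M_2 = 11/5, M_3 = 2/5.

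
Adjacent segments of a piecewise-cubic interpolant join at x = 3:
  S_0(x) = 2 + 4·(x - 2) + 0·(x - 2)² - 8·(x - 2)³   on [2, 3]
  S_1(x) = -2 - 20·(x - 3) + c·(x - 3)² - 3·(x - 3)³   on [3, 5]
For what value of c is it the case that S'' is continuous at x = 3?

-24

S_0''(x) = 0 - 48·(x - 2), so S_0''(3) = -48. On the right, S_1''(3) = 2c, so c = -24.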